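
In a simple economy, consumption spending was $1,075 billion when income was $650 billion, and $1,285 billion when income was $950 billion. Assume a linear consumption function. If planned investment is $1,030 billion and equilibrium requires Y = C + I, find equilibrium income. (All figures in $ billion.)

MPC = (1285 − 1075)/(950 − 650) = 210/300 = 0.7
a = 1075 − 0.7(650) = 620
Equilibrium: Y = 620 + 0.7Y + 1030
0.3Y = 1650, so Y = 1650/0.3 = 5500

Y = 5500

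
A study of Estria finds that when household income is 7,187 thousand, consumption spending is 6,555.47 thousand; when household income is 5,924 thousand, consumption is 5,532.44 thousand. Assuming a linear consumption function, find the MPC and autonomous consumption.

MPC = ΔC/ΔY = (6555.47 − 5532.44)/(7187 − 5924) = 1023.03/1263 = 0.81
a = C − MPC·Y = 5532.44 − 0.81(5924) = 5532.44 − 4798.44 = 734

MPC = 0.81; a = 734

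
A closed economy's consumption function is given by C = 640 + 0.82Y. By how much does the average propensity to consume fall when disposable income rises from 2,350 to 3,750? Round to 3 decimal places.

At Y = 2350: C = 640 + 0.82(2350) = 2567, APC = 2567/2350 = 1.0923
At Y = 3750: C = 3715, APC = 3715/3750 = 0.9907
Fall in APC = 1.0923 − 0.9907 = 0.1016 ≈ 0.102

ΔAPC = 0.102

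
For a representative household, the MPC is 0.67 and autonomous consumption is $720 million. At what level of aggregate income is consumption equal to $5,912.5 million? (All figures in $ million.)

720 + 0.67Y = 5912.5
0.67Y = 5192.5, so Y = 5192.5/0.67 = 7750

Y = 7750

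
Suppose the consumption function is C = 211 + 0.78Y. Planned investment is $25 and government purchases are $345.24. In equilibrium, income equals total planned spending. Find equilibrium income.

Y = 2642

Y = C + I + G = 211 + 0.78Y + 25 + 345.24
Y − 0.78Y = 581.24
0.22Y = 581.24, so Y = 581.24/0.22 = 2642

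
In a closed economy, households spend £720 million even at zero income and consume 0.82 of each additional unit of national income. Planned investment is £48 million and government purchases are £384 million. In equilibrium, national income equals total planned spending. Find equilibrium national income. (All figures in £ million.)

Y = C + I + G = 720 + 0.82Y + 48 + 384
Y − 0.82Y = 1152
0.18Y = 1152, so Y = 1152/0.18 = 6400

Y = 6400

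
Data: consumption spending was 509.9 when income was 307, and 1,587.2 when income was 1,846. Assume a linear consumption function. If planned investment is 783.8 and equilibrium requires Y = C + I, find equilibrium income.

Y = 3596

MPC = (1587.2 − 509.9)/(1846 − 307) = 1077.3/1539 = 0.7
a = 509.9 − 0.7(307) = 295
Equilibrium: Y = 295 + 0.7Y + 783.8
0.3Y = 1078.8, so Y = 1078.8/0.3 = 3596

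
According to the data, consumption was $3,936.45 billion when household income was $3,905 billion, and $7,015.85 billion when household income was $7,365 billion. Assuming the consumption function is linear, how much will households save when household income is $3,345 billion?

MPC = (7015.85 − 3936.45)/(7365 − 3905) = 3079.4/3460 = 0.89
a = 3936.45 − 0.89(3905) = 3936.45 − 3475.45 = 461
C = 461 + 0.89(3345) = 3438.05
S = 3345 − 3438.05 = -93.05

S = -93.05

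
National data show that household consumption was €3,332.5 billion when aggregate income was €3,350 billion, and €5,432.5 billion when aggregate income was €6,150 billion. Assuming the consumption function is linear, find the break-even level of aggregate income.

Y = 3280

MPC = (5432.5 − 3332.5)/(6150 − 3350) = 2100/2800 = 0.75
a = 3332.5 − 0.75(3350) = 3332.5 − 2512.5 = 820
Break-even: Y = a/(1−MPC) = 820/0.25 = 3280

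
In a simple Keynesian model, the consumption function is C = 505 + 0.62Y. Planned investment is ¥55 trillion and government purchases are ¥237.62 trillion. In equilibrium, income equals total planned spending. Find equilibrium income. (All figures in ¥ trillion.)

Y = 2099

Y = C + I + G = 505 + 0.62Y + 55 + 237.62
Y − 0.62Y = 797.62
0.38Y = 797.62, so Y = 797.62/0.38 = 2099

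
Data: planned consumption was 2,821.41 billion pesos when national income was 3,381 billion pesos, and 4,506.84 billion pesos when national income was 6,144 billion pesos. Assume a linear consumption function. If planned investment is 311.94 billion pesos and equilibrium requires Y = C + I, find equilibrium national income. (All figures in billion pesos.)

Y = 2746

MPC = (4506.84 − 2821.41)/(6144 − 3381) = 1685.43/2763 = 0.61
a = 2821.41 − 0.61(3381) = 759
Equilibrium: Y = 759 + 0.61Y + 311.94
0.39Y = 1070.94, so Y = 1070.94/0.39 = 2746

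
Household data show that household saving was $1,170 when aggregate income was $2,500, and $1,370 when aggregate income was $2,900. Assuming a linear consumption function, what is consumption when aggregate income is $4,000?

C = 2080

MPS = ΔS/ΔY = (1370 − 1170)/(2900 − 2500) = 200/400 = 0.5
MPC = 1 − MPS = 0.5
Autonomous saving = 1170 − 0.5(2500) = -80, so a = 80
C = 80 + 0.5(4000) = 80 + 2000 = 2080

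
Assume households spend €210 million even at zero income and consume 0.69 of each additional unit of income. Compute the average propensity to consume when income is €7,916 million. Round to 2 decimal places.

C = 210 + 0.69(7916) = 5672.04
APC = C/Y = 5672.04/7916 = 0.72

APC = 0.72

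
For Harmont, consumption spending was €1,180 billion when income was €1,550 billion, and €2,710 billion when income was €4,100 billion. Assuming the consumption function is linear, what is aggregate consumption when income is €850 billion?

MPC = (2710 − 1180)/(4100 − 1550) = 1530/2550 = 0.6
a = 1180 − 0.6(1550) = 1180 − 930 = 250
C = 250 + 0.6(850) = 250 + 510 = 760

C = 760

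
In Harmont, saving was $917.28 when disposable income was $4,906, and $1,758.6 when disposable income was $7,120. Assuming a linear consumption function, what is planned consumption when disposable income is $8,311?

C = 6099.82

MPS = ΔS/ΔY = (1758.6 − 917.28)/(7120 − 4906) = 841.32/2214 = 0.38
MPC = 1 − MPS = 0.62
Autonomous saving = 917.28 − 0.38(4906) = -947, so a = 947
C = 947 + 0.62(8311) = 947 + 5152.82 = 6099.82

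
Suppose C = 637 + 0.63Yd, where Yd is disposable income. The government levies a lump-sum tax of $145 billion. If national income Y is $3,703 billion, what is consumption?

C = 2878.54

Yd = Y − T = 3703 − 145 = 3558
C = 637 + 0.63(3558) = 637 + 2241.54 = 2878.54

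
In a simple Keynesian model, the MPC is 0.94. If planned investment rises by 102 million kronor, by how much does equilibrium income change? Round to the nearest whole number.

ΔY ≈ 1700

The multiplier is 1/(1 − MPC) = 1/0.06.
ΔY = 102/0.06 = 1700.00 ≈ 1700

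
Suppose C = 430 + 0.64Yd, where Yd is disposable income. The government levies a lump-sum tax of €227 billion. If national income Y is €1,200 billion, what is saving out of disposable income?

S = -79.72

Yd = Y − T = 1200 − 227 = 973
C = 430 + 0.64(973) = 430 + 622.72 = 1052.72
S = Yd − C = 973 − 1052.72 = -79.72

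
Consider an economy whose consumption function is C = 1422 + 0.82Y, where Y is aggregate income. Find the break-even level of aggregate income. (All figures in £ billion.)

At break-even, C = Y: 1422 + 0.82Y = Y
0.18Y = 1422, so Y = 1422/0.18 = 7900

Y = 7900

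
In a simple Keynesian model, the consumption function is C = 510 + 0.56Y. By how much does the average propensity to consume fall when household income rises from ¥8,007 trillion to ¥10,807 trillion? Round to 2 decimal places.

At Y = 8007: C = 510 + 0.56(8007) = 4993.92, APC = 4993.92/8007 = 0.624
At Y = 10807: C = 6561.92, APC = 6561.92/10807 = 0.607
Fall in APC = 0.624 − 0.607 = 0.017 ≈ 0.02

ΔAPC = 0.02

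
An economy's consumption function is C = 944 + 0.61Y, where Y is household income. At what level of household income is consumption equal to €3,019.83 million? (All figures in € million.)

944 + 0.61Y = 3019.83
0.61Y = 2075.83, so Y = 2075.83/0.61 = 3403

Y = 3403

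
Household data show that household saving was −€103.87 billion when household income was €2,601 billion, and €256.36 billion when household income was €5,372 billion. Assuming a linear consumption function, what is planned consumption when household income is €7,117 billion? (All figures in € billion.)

MPS = ΔS/ΔY = (256.36 − (-103.87))/(5372 − 2601) = 360.23/2771 = 0.13
MPC = 1 − MPS = 0.87
Autonomous saving = -103.87 − 0.13(2601) = -442, so a = 442
C = 442 + 0.87(7117) = 442 + 6191.79 = 6633.79

C = 6633.79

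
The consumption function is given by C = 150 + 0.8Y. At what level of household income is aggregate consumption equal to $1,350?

Y = 1500

150 + 0.8Y = 1350
0.8Y = 1200, so Y = 1200/0.8 = 1500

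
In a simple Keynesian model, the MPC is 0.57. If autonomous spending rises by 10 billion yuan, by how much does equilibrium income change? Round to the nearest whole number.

ΔY ≈ 23

The multiplier is 1/(1 − MPC) = 1/0.43.
ΔY = 10/0.43 = 23.26 ≈ 23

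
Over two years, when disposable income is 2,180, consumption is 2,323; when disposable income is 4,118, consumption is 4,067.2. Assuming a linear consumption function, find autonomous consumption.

MPC = ΔC/ΔY = (4067.2 − 2323)/(4118 − 2180) = 1744.2/1938 = 0.9
a = C − MPC·Y = 2323 − 0.9(2180) = 2323 − 1962 = 361

a = 361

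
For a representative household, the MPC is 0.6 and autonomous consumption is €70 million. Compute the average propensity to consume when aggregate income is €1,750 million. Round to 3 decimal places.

C = 70 + 0.6(1750) = 1120
APC = C/Y = 1120/1750 = 0.640

APC = 0.640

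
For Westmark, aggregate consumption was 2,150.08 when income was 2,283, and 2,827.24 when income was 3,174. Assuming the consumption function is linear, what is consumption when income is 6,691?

C = 5500.16

MPC = (2827.24 − 2150.08)/(3174 − 2283) = 677.16/891 = 0.76
a = 2150.08 − 0.76(2283) = 2150.08 − 1735.08 = 415
C = 415 + 0.76(6691) = 415 + 5085.16 = 5500.16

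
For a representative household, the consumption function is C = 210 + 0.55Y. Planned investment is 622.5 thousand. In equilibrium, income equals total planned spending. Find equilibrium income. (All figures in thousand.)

Y = C + I = 210 + 0.55Y + 622.5
Y − 0.55Y = 832.5
0.45Y = 832.5, so Y = 832.5/0.45 = 1850

Y = 1850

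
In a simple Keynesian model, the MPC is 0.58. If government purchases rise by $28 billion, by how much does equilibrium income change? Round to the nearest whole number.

The multiplier is 1/(1 − MPC) = 1/0.42.
ΔY = 28/0.42 = 66.67 ≈ 67

ΔY ≈ 67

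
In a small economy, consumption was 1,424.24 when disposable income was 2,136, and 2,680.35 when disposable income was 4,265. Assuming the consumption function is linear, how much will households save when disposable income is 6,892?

S = 2661.72

MPC = (2680.35 − 1424.24)/(4265 − 2136) = 1256.11/2129 = 0.59
a = 1424.24 − 0.59(2136) = 1424.24 − 1260.24 = 164
C = 164 + 0.59(6892) = 4230.28
S = 6892 − 4230.28 = 2661.72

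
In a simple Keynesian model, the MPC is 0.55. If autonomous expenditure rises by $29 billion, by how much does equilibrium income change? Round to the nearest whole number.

The multiplier is 1/(1 − MPC) = 1/0.45.
ΔY = 29/0.45 = 64.44 ≈ 64

ΔY ≈ 64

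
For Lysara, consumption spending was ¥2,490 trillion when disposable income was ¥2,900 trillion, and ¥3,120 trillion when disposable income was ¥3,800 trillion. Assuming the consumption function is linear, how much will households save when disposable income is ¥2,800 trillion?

MPC = (3120 − 2490)/(3800 − 2900) = 630/900 = 0.7
a = 2490 − 0.7(2900) = 2490 − 2030 = 460
C = 460 + 0.7(2800) = 2420
S = 2800 − 2420 = 380

S = 380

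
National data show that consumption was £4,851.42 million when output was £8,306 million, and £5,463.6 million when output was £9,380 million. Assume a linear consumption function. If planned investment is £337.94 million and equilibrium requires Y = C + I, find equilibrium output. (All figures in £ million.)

Y = 1058

MPC = (5463.6 − 4851.42)/(9380 − 8306) = 612.18/1074 = 0.57
a = 4851.42 − 0.57(8306) = 117
Equilibrium: Y = 117 + 0.57Y + 337.94
0.43Y = 454.94, so Y = 454.94/0.43 = 1058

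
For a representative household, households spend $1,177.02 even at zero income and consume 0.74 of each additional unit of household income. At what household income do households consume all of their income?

At break-even, C = Y: 1177.02 + 0.74Y = Y
0.26Y = 1177.02, so Y = 1177.02/0.26 = 4527

Y = 4527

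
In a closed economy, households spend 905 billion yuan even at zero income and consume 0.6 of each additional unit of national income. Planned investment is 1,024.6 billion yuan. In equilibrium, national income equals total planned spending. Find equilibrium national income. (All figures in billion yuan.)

Y = 4824

Y = C + I = 905 + 0.6Y + 1024.6
Y − 0.6Y = 1929.6
0.4Y = 1929.6, so Y = 1929.6/0.4 = 4824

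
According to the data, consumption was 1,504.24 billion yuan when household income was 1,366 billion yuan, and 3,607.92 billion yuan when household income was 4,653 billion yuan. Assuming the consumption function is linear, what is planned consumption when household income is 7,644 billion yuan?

C = 5522.16

MPC = (3607.92 − 1504.24)/(4653 − 1366) = 2103.68/3287 = 0.64
a = 1504.24 − 0.64(1366) = 1504.24 − 874.24 = 630
C = 630 + 0.64(7644) = 630 + 4892.16 = 5522.16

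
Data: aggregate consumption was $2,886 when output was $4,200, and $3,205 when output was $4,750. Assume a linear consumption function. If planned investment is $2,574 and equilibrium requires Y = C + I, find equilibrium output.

Y = 7200

MPC = (3205 − 2886)/(4750 − 4200) = 319/550 = 0.58
a = 2886 − 0.58(4200) = 450
Equilibrium: Y = 450 + 0.58Y + 2574
0.42Y = 3024, so Y = 3024/0.42 = 7200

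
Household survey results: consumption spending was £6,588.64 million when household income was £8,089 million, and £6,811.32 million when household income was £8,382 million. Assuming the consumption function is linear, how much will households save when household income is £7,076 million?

S = 1257.24

MPC = (6811.32 − 6588.64)/(8382 − 8089) = 222.68/293 = 0.76
a = 6588.64 − 0.76(8089) = 6588.64 − 6147.64 = 441
C = 441 + 0.76(7076) = 5818.76
S = 7076 − 5818.76 = 1257.24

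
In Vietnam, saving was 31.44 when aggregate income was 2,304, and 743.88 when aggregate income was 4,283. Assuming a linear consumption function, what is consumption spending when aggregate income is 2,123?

C = 2156.72

MPS = ΔS/ΔY = (743.88 − 31.44)/(4283 − 2304) = 712.44/1979 = 0.36
MPC = 1 − MPS = 0.64
Autonomous saving = 31.44 − 0.36(2304) = -798, so a = 798
C = 798 + 0.64(2123) = 798 + 1358.72 = 2156.72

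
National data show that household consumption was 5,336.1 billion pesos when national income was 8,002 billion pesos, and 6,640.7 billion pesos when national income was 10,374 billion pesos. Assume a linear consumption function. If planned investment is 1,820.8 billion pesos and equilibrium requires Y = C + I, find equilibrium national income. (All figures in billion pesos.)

MPC = (6640.7 − 5336.1)/(10374 − 8002) = 1304.6/2372 = 0.55
a = 5336.1 − 0.55(8002) = 935
Equilibrium: Y = 935 + 0.55Y + 1820.8
0.45Y = 2755.8, so Y = 2755.8/0.45 = 6124

Y = 6124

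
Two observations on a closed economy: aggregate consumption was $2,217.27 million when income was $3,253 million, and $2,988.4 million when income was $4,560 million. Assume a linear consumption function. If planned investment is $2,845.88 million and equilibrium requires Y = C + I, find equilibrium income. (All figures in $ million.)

Y = 7668

MPC = (2988.4 − 2217.27)/(4560 − 3253) = 771.13/1307 = 0.59
a = 2217.27 − 0.59(3253) = 298
Equilibrium: Y = 298 + 0.59Y + 2845.88
0.41Y = 3143.88, so Y = 3143.88/0.41 = 7668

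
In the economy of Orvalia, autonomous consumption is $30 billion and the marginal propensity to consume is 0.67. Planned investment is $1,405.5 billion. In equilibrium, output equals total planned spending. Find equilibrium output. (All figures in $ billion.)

Y = C + I = 30 + 0.67Y + 1405.5
Y − 0.67Y = 1435.5
0.33Y = 1435.5, so Y = 1435.5/0.33 = 4350

Y = 4350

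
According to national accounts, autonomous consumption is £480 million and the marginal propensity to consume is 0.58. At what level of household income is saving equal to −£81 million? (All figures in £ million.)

Y = 950

S = Y − C = -480 + 0.42Y
-480 + 0.42Y = -81, so 0.42Y = 399 and Y = 950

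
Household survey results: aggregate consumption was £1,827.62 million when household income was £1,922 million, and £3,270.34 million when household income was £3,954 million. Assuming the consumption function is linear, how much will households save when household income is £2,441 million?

S = 244.89

MPC = (3270.34 − 1827.62)/(3954 − 1922) = 1442.72/2032 = 0.71
a = 1827.62 − 0.71(1922) = 1827.62 − 1364.62 = 463
C = 463 + 0.71(2441) = 2196.11
S = 2441 − 2196.11 = 244.89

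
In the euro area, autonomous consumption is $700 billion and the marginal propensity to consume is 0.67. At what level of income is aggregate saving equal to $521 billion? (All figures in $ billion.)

S = Y − C = -700 + 0.33Y
-700 + 0.33Y = 521, so 0.33Y = 1221 and Y = 3700

Y = 3700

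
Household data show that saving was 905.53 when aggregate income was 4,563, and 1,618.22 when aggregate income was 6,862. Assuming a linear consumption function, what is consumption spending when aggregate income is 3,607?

MPS = ΔS/ΔY = (1618.22 − 905.53)/(6862 − 4563) = 712.69/2299 = 0.31
MPC = 1 − MPS = 0.69
Autonomous saving = 905.53 − 0.31(4563) = -509, so a = 509
C = 509 + 0.69(3607) = 509 + 2488.83 = 2997.83

C = 2997.83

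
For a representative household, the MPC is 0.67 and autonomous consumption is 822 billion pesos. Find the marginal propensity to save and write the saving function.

MPS = 0.33; S = -822 + 0.33Y

MPS = 1 − MPC = 1 − 0.67 = 0.33
S = Y − C = -822 + 0.33Y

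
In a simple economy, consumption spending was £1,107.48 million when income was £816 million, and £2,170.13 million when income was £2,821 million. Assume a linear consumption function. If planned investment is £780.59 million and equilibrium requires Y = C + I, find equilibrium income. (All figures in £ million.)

MPC = (2170.13 − 1107.48)/(2821 − 816) = 1062.65/2005 = 0.53
a = 1107.48 − 0.53(816) = 675
Equilibrium: Y = 675 + 0.53Y + 780.59
0.47Y = 1455.59, so Y = 1455.59/0.47 = 3097

Y = 3097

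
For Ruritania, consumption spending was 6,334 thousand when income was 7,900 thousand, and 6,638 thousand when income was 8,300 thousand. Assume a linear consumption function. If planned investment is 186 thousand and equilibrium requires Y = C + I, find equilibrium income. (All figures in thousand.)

Y = 2150

MPC = (6638 − 6334)/(8300 − 7900) = 304/400 = 0.76
a = 6334 − 0.76(7900) = 330
Equilibrium: Y = 330 + 0.76Y + 186
0.24Y = 516, so Y = 516/0.24 = 2150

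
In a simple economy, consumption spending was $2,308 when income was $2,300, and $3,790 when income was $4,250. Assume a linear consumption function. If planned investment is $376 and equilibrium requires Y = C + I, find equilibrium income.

MPC = (3790 − 2308)/(4250 − 2300) = 1482/1950 = 0.76
a = 2308 − 0.76(2300) = 560
Equilibrium: Y = 560 + 0.76Y + 376
0.24Y = 936, so Y = 936/0.24 = 3900

Y = 3900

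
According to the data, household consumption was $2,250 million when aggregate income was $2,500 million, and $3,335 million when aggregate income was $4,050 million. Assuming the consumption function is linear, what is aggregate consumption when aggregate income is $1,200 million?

MPC = (3335 − 2250)/(4050 − 2500) = 1085/1550 = 0.7
a = 2250 − 0.7(2500) = 2250 − 1750 = 500
C = 500 + 0.7(1200) = 500 + 840 = 1340

C = 1340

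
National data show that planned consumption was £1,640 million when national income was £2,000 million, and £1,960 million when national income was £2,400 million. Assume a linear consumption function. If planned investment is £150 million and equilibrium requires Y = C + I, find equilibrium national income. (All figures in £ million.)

MPC = (1960 − 1640)/(2400 − 2000) = 320/400 = 0.8
a = 1640 − 0.8(2000) = 40
Equilibrium: Y = 40 + 0.8Y + 150
0.2Y = 190, so Y = 190/0.2 = 950

Y = 950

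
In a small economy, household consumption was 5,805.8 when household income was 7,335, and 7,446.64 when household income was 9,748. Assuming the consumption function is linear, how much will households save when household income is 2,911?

S = 113.52

MPC = (7446.64 − 5805.8)/(9748 − 7335) = 1640.84/2413 = 0.68
a = 5805.8 − 0.68(7335) = 5805.8 − 4987.8 = 818
C = 818 + 0.68(2911) = 2797.48
S = 2911 − 2797.48 = 113.52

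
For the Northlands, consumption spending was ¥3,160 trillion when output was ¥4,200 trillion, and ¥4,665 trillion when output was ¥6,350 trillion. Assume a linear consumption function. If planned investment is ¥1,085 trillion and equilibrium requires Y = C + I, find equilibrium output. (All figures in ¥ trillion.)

MPC = (4665 − 3160)/(6350 − 4200) = 1505/2150 = 0.7
a = 3160 − 0.7(4200) = 220
Equilibrium: Y = 220 + 0.7Y + 1085
0.3Y = 1305, so Y = 1305/0.3 = 4350

Y = 4350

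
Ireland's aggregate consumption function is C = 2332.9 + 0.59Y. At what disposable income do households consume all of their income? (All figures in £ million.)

Y = 5690

At break-even, C = Y: 2332.9 + 0.59Y = Y
0.41Y = 2332.9, so Y = 2332.9/0.41 = 5690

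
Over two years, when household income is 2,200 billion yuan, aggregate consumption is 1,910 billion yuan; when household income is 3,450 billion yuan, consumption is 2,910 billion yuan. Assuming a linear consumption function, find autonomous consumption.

MPC = ΔC/ΔY = (2910 − 1910)/(3450 − 2200) = 1000/1250 = 0.8
a = C − MPC·Y = 1910 − 0.8(2200) = 1910 − 1760 = 150

a = 150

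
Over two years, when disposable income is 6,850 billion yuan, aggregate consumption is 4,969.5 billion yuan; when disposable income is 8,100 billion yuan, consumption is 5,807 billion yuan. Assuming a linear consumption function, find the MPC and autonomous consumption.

MPC = 0.67; a = 380

MPC = ΔC/ΔY = (5807 − 4969.5)/(8100 − 6850) = 837.5/1250 = 0.67
a = C − MPC·Y = 4969.5 − 0.67(6850) = 4969.5 − 4589.5 = 380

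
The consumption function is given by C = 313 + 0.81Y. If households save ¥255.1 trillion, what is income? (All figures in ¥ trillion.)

Y = 2990

S = Y − C = -313 + 0.19Y
-313 + 0.19Y = 255.1, so 0.19Y = 568.1 and Y = 2990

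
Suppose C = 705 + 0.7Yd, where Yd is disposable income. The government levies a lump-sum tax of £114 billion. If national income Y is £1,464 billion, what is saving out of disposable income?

S = -300

Yd = Y − T = 1464 − 114 = 1350
C = 705 + 0.7(1350) = 705 + 945 = 1650
S = Yd − C = 1350 − 1650 = -300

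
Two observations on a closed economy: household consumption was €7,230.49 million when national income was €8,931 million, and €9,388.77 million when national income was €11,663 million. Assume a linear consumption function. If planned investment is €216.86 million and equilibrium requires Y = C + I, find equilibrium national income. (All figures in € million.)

Y = 1866

MPC = (9388.77 − 7230.49)/(11663 − 8931) = 2158.28/2732 = 0.79
a = 7230.49 − 0.79(8931) = 175
Equilibrium: Y = 175 + 0.79Y + 216.86
0.21Y = 391.86, so Y = 391.86/0.21 = 1866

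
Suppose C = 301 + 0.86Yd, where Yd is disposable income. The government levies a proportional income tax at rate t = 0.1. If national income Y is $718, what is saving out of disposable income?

Yd = (1 − 0.1)(718) = 0.9(718) = 646.2
C = 301 + 0.86(646.2) = 301 + 555.732 = 856.732
S = Yd − C = 646.2 − 856.732 = -210.532

S = -210.532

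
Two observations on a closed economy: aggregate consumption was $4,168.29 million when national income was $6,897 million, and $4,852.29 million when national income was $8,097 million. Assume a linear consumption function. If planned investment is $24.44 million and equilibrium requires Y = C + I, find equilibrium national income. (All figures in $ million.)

MPC = (4852.29 − 4168.29)/(8097 − 6897) = 684/1200 = 0.57
a = 4168.29 − 0.57(6897) = 237
Equilibrium: Y = 237 + 0.57Y + 24.44
0.43Y = 261.44, so Y = 261.44/0.43 = 608

Y = 608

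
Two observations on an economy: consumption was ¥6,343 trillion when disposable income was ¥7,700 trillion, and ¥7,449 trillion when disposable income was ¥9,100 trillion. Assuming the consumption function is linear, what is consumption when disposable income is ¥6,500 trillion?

MPC = (7449 − 6343)/(9100 − 7700) = 1106/1400 = 0.79
a = 6343 − 0.79(7700) = 6343 − 6083 = 260
C = 260 + 0.79(6500) = 260 + 5135 = 5395

C = 5395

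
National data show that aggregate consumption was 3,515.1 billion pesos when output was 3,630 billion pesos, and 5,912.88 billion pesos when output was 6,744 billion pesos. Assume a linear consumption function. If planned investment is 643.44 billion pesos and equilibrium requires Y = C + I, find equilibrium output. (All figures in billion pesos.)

Y = 5928

MPC = (5912.88 − 3515.1)/(6744 − 3630) = 2397.78/3114 = 0.77
a = 3515.1 − 0.77(3630) = 720
Equilibrium: Y = 720 + 0.77Y + 643.44
0.23Y = 1363.44, so Y = 1363.44/0.23 = 5928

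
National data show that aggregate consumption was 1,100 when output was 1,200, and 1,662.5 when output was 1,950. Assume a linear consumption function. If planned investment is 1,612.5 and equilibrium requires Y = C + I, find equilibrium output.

MPC = (1662.5 − 1100)/(1950 − 1200) = 562.5/750 = 0.75
a = 1100 − 0.75(1200) = 200
Equilibrium: Y = 200 + 0.75Y + 1612.5
0.25Y = 1812.5, so Y = 1812.5/0.25 = 7250

Y = 7250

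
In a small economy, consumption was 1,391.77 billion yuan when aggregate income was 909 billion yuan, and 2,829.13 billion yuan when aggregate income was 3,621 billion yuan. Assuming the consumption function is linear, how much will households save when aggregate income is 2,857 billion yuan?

S = 432.79

MPC = (2829.13 − 1391.77)/(3621 − 909) = 1437.36/2712 = 0.53
a = 1391.77 − 0.53(909) = 1391.77 − 481.77 = 910
C = 910 + 0.53(2857) = 2424.21
S = 2857 − 2424.21 = 432.79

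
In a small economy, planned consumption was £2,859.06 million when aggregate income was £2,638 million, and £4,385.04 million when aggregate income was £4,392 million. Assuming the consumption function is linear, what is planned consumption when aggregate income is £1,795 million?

C = 2125.65

MPC = (4385.04 − 2859.06)/(4392 − 2638) = 1525.98/1754 = 0.87
a = 2859.06 − 0.87(2638) = 2859.06 − 2295.06 = 564
C = 564 + 0.87(1795) = 564 + 1561.65 = 2125.65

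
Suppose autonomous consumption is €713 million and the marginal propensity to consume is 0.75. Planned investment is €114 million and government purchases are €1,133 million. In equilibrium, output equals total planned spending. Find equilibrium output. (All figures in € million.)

Y = C + I + G = 713 + 0.75Y + 114 + 1133
Y − 0.75Y = 1960
0.25Y = 1960, so Y = 1960/0.25 = 7840

Y = 7840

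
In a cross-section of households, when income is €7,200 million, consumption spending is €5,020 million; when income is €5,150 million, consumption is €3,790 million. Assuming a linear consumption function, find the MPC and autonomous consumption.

MPC = ΔC/ΔY = (5020 − 3790)/(7200 − 5150) = 1230/2050 = 0.6
a = C − MPC·Y = 3790 − 0.6(5150) = 3790 − 3090 = 700

MPC = 0.6; a = 700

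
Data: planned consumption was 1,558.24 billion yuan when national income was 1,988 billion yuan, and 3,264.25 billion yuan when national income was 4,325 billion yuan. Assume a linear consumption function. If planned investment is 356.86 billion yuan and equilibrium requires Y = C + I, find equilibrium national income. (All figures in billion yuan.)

MPC = (3264.25 − 1558.24)/(4325 − 1988) = 1706.01/2337 = 0.73
a = 1558.24 − 0.73(1988) = 107
Equilibrium: Y = 107 + 0.73Y + 356.86
0.27Y = 463.86, so Y = 463.86/0.27 = 1718

Y = 1718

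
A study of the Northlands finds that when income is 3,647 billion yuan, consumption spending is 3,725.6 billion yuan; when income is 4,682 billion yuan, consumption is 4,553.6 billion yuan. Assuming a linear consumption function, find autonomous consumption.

a = 808

MPC = ΔC/ΔY = (4553.6 − 3725.6)/(4682 − 3647) = 828/1035 = 0.8
a = C − MPC·Y = 3725.6 − 0.8(3647) = 3725.6 − 2917.6 = 808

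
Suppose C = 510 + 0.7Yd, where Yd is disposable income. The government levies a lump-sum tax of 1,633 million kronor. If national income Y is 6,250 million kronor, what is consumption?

Yd = Y − T = 6250 − 1633 = 4617
C = 510 + 0.7(4617) = 510 + 3231.9 = 3741.9

C = 3741.9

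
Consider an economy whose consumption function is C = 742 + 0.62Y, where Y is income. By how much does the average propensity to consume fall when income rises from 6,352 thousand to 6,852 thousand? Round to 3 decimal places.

ΔAPC = 0.009

At Y = 6352: C = 742 + 0.62(6352) = 4680.24, APC = 4680.24/6352 = 0.7368
At Y = 6852: C = 4990.24, APC = 4990.24/6852 = 0.7283
Fall in APC = 0.7368 − 0.7283 = 0.0085 ≈ 0.009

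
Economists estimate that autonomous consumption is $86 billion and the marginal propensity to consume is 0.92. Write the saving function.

S = Y − C = Y − (86 + 0.92Y) = -86 + (1 − 0.92)Y

S = -86 + 0.08Y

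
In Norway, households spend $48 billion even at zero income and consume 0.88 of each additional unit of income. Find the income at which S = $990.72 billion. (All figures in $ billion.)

Y = 8656

S = Y − C = -48 + 0.12Y
-48 + 0.12Y = 990.72, so 0.12Y = 1038.72 and Y = 8656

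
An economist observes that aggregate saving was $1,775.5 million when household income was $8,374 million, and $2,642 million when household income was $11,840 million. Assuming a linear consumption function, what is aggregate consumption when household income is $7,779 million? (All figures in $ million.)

C = 6152.25

MPS = ΔS/ΔY = (2642 − 1775.5)/(11840 − 8374) = 866.5/3466 = 0.25
MPC = 1 − MPS = 0.75
Autonomous saving = 1775.5 − 0.25(8374) = -318, so a = 318
C = 318 + 0.75(7779) = 318 + 5834.25 = 6152.25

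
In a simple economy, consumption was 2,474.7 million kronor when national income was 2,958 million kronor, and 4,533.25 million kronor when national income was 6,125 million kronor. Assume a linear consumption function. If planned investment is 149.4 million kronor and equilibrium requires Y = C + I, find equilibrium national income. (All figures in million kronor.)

Y = 2004

MPC = (4533.25 − 2474.7)/(6125 − 2958) = 2058.55/3167 = 0.65
a = 2474.7 − 0.65(2958) = 552
Equilibrium: Y = 552 + 0.65Y + 149.4
0.35Y = 701.4, so Y = 701.4/0.35 = 2004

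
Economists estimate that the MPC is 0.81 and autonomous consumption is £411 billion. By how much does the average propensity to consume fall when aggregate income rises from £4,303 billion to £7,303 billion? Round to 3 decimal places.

At Y = 4303: C = 411 + 0.81(4303) = 3896.43, APC = 3896.43/4303 = 0.9055
At Y = 7303: C = 6326.43, APC = 6326.43/7303 = 0.8663
Fall in APC = 0.9055 − 0.8663 = 0.0392 ≈ 0.039

ΔAPC = 0.039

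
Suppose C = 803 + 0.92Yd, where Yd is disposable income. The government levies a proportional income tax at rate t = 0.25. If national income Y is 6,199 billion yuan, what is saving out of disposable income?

Yd = (1 − 0.25)(6199) = 0.75(6199) = 4649.25
C = 803 + 0.92(4649.25) = 803 + 4277.31 = 5080.31
S = Yd − C = 4649.25 − 5080.31 = -431.06

S = -431.06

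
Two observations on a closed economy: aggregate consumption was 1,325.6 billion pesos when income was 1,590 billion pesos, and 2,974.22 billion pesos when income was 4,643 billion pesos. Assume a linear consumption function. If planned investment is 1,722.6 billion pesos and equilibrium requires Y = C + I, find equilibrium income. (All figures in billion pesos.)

Y = 4760

MPC = (2974.22 − 1325.6)/(4643 − 1590) = 1648.62/3053 = 0.54
a = 1325.6 − 0.54(1590) = 467
Equilibrium: Y = 467 + 0.54Y + 1722.6
0.46Y = 2189.6, so Y = 2189.6/0.46 = 4760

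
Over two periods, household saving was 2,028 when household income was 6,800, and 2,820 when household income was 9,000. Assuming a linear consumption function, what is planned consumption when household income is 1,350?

C = 1284

MPS = ΔS/ΔY = (2820 − 2028)/(9000 − 6800) = 792/2200 = 0.36
MPC = 1 − MPS = 0.64
Autonomous saving = 2028 − 0.36(6800) = -420, so a = 420
C = 420 + 0.64(1350) = 420 + 864 = 1284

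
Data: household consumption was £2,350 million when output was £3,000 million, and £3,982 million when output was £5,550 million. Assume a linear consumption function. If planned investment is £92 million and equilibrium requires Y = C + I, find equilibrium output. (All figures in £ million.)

Y = 1450

MPC = (3982 − 2350)/(5550 − 3000) = 1632/2550 = 0.64
a = 2350 − 0.64(3000) = 430
Equilibrium: Y = 430 + 0.64Y + 92
0.36Y = 522, so Y = 522/0.36 = 1450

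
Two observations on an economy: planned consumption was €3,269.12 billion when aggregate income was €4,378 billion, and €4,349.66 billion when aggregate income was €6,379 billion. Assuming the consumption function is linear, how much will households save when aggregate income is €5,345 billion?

S = 1553.7

MPC = (4349.66 − 3269.12)/(6379 − 4378) = 1080.54/2001 = 0.54
a = 3269.12 − 0.54(4378) = 3269.12 − 2364.12 = 905
C = 905 + 0.54(5345) = 3791.3
S = 5345 − 3791.3 = 1553.7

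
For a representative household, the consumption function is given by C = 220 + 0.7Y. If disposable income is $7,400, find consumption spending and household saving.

C = 5400; S = 2000

C = 220 + 0.7(7400) = 220 + 5180 = 5400
S = Y − C = 7400 − 5400 = 2000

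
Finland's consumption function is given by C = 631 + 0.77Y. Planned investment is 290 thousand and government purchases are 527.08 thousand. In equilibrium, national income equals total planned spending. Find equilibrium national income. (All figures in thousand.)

Y = C + I + G = 631 + 0.77Y + 290 + 527.08
Y − 0.77Y = 1448.08
0.23Y = 1448.08, so Y = 1448.08/0.23 = 6296

Y = 6296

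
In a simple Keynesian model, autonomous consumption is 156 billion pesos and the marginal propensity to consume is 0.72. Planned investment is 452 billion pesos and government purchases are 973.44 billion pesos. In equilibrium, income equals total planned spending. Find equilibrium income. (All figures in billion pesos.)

Y = 5648

Y = C + I + G = 156 + 0.72Y + 452 + 973.44
Y − 0.72Y = 1581.44
0.28Y = 1581.44, so Y = 1581.44/0.28 = 5648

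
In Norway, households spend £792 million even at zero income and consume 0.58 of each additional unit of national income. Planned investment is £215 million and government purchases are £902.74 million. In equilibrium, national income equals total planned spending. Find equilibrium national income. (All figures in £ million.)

Y = 4547

Y = C + I + G = 792 + 0.58Y + 215 + 902.74
Y − 0.58Y = 1909.74
0.42Y = 1909.74, so Y = 1909.74/0.42 = 4547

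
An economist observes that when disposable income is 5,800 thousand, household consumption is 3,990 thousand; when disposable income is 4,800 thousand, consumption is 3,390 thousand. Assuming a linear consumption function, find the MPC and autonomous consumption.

MPC = ΔC/ΔY = (3990 − 3390)/(5800 − 4800) = 600/1000 = 0.6
a = C − MPC·Y = 3390 − 0.6(4800) = 3390 − 2880 = 510

MPC = 0.6; a = 510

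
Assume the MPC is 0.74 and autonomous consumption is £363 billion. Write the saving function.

S = Y − C = Y − (363 + 0.74Y) = -363 + (1 − 0.74)Y

S = -363 + 0.26Y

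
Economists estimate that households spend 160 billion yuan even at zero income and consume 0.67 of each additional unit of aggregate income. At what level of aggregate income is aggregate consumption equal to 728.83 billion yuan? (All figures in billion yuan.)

160 + 0.67Y = 728.83
0.67Y = 568.83, so Y = 568.83/0.67 = 849

Y = 849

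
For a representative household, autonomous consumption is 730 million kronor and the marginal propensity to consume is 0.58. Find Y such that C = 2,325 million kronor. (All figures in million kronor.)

Y = 2750

730 + 0.58Y = 2325
0.58Y = 1595, so Y = 1595/0.58 = 2750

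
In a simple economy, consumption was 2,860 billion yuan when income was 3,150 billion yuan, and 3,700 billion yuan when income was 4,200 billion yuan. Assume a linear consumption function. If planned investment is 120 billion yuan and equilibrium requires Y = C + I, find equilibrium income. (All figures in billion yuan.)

MPC = (3700 − 2860)/(4200 − 3150) = 840/1050 = 0.8
a = 2860 − 0.8(3150) = 340
Equilibrium: Y = 340 + 0.8Y + 120
0.2Y = 460, so Y = 460/0.2 = 2300

Y = 2300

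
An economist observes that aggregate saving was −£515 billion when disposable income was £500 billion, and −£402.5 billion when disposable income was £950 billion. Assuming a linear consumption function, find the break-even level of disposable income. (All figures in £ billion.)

Y = 2560

MPS = ΔS/ΔY = (-402.5 − (-515))/(950 − 500) = 112.5/450 = 0.25
MPC = 1 − MPS = 0.75
From S(500) = -515: −a + 0.25(500) = -515, so a = 125 − (-515) = 640
Break-even (S = 0): Y = a/MPS = 640/0.25 = 2560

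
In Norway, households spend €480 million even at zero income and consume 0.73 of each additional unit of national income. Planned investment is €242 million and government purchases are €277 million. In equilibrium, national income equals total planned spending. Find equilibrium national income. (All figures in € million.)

Y = 3700

Y = C + I + G = 480 + 0.73Y + 242 + 277
Y − 0.73Y = 999
0.27Y = 999, so Y = 999/0.27 = 3700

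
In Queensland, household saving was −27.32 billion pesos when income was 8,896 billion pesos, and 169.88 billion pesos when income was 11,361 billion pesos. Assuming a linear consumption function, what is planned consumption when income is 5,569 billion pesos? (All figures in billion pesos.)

C = 5862.48

MPS = ΔS/ΔY = (169.88 − (-27.32))/(11361 − 8896) = 197.2/2465 = 0.08
MPC = 1 − MPS = 0.92
Autonomous saving = -27.32 − 0.08(8896) = -739, so a = 739
C = 739 + 0.92(5569) = 739 + 5123.48 = 5862.48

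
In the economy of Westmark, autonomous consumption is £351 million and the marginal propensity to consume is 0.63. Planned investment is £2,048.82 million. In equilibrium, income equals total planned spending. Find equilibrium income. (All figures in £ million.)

Y = C + I = 351 + 0.63Y + 2048.82
Y − 0.63Y = 2399.82
0.37Y = 2399.82, so Y = 2399.82/0.37 = 6486

Y = 6486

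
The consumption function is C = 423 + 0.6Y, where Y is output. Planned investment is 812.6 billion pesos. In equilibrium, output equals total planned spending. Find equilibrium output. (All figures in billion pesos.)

Y = 3089

Y = C + I = 423 + 0.6Y + 812.6
Y − 0.6Y = 1235.6
0.4Y = 1235.6, so Y = 1235.6/0.4 = 3089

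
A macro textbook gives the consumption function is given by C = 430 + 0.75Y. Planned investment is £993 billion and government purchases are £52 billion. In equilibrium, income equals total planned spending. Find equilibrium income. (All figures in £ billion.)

Y = C + I + G = 430 + 0.75Y + 993 + 52
Y − 0.75Y = 1475
0.25Y = 1475, so Y = 1475/0.25 = 5900

Y = 5900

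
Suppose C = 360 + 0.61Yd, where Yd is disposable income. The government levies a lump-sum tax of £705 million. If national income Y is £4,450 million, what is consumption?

Yd = Y − T = 4450 − 705 = 3745
C = 360 + 0.61(3745) = 360 + 2284.45 = 2644.45

C = 2644.45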